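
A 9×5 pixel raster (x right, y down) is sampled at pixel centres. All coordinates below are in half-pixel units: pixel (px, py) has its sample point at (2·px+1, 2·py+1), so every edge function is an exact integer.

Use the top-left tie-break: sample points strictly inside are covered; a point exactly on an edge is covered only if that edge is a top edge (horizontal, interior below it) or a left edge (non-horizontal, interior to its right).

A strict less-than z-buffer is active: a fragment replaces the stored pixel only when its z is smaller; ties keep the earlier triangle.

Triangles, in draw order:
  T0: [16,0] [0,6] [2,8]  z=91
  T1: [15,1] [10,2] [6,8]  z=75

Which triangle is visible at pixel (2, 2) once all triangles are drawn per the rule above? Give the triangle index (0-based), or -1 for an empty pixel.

T0:
  2·area = 44  (B↔C swapped to make it positive)
  edge (16, 0)→(2, 8): d=(-14,8) right/bottom  bias=-1
  edge (2, 8)→(0, 6): d=(-2,-2) top-left  bias=+0
  edge (0, 6)→(16, 0): d=(16,-6) top-left  bias=+0
    (4,1)@(9, 3): e=[14,24,6] → #
    (5,1)@(11, 3): e=[-2,28,18] → ·
    (1,2)@(3, 5): e=[34,8,2] → #
    (2,2)@(5, 5): e=[18,12,14] → #
    (3,2)@(7, 5): e=[2,16,26] → #
    (4,2)@(9, 5): e=[-14,20,38] → ·
    (0,3)@(1, 7): e=[22,0,22] → #  [on edge]
    (2,3)@(5, 7): e=[-10,8,46] → ·
    (3,3)@(7, 7): e=[-26,12,58] → ·
    (0,4)@(1, 9): e=[-6,-4,54] → ·
    (1,4)@(3, 9): e=[-22,0,66] → ·  [on edge]
  covered (6 px):
    · · · · · · · · ·
    · · · · # · · · ·
    · # # # · · · · ·
    # # · · · · · · ·
    · · · · · · · · ·
T1:
  2·area = 26  (B↔C swapped to make it positive)
  edge (15, 1)→(6, 8): d=(-9,7) right/bottom  bias=-1
  edge (6, 8)→(10, 2): d=(4,-6) top-left  bias=+0
  edge (10, 2)→(15, 1): d=(5,-1) top-left  bias=+0
    (7,0)@(15, 1): e=[0,26,0] → ·  [on edge]
    (2,1)@(5, 3): e=[52,-26,0] → ·  [on edge]
    (5,1)@(11, 3): e=[10,10,6] → #
    (6,1)@(13, 3): e=[-4,22,8] → ·
    (4,2)@(9, 5): e=[6,6,14] → #
    (5,2)@(11, 5): e=[-8,18,16] → ·
    (3,3)@(7, 7): e=[2,2,22] → #
    (4,3)@(9, 7): e=[-12,14,24] → ·
    (3,4)@(7, 9): e=[-16,10,32] → ·
  covered (3 px):
    · · · · · · · · ·
    · · · · · # · · ·
    · · · · # · · · ·
    · · · # · · · · ·
    · · · · · · · · ·

Z-buffer (winner per pixel, '.' = empty):
  . . . . . . . . .
  . . . . 0 1 . . .
  . 0 0 0 1 . . . .
  0 0 . 1 . . . . .
  . . . . . . . . .

Result: 0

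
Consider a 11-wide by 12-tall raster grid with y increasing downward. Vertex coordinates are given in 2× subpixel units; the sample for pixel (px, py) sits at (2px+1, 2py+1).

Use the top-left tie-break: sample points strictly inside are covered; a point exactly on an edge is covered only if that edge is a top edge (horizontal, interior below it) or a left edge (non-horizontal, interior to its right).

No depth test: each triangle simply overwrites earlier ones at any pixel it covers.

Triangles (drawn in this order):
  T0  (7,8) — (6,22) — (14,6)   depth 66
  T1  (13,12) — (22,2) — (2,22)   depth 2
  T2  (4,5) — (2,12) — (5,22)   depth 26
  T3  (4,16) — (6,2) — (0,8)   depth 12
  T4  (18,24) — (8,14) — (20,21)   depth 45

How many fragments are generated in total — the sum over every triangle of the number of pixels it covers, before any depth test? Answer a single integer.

T0:
  2·area = 96  (B↔C swapped to make it positive)
  edge (7, 8)→(14, 6): d=(7,-2) top-left  bias=+0
  edge (14, 6)→(6, 22): d=(-8,16) right/bottom  bias=-1
  edge (6, 22)→(7, 8): d=(1,-14) top-left  bias=+0
    (5,3)@(11, 7): e=[1,40,55] → █
    (6,3)@(13, 7): e=[5,8,83] → █
    (7,3)@(15, 7): e=[9,-24,111] → ·
    (3,4)@(7, 9): e=[7,88,1] → █
    (4,4)@(9, 9): e=[11,56,29] → █
    (6,4)@(13, 9): e=[19,-8,85] → ·
    (3,5)@(7, 11): e=[21,72,3] → █
    (6,5)@(13, 11): e=[33,-24,87] → ·
    (3,6)@(7, 13): e=[35,56,5] → █
    (5,6)@(11, 13): e=[43,-8,61] → ·
    (3,7)@(7, 15): e=[49,40,7] → █
    (5,7)@(11, 15): e=[57,-24,63] → ·
  covered (14 px):
    · · · · · · · · · · ·
    · · · · · · · · · · ·
    · · · · · · · · · · ·
    · · · · · █ █ · · · ·
    · · · █ █ █ · · · · ·
    · · · █ █ █ · · · · ·
    · · · █ █ · · · · · ·
    · · · █ █ · · · · · ·
    · · · █ · · · · · · ·
    · · · █ · · · · · · ·
    · · · · · · · · · · ·
    · · · · · · · · · · ·
T1:
  2·area = 20  (B↔C swapped to make it positive)
  edge (13, 12)→(2, 22): d=(-11,10) right/bottom  bias=-1
  edge (2, 22)→(22, 2): d=(20,-20) top-left  bias=+0
  edge (22, 2)→(13, 12): d=(-9,10) right/bottom  bias=-1
    (10,1)@(21, 3): e=[19,0,1] → █  [on edge]
    (9,2)@(19, 5): e=[17,0,3] → █  [on edge]
    (10,2)@(21, 5): e=[-3,40,-17] → ·
    (8,3)@(17, 7): e=[15,0,5] → █  [on edge]
    (9,3)@(19, 7): e=[-5,40,-15] → ·
    (7,4)@(15, 9): e=[13,0,7] → █  [on edge]
    (8,4)@(17, 9): e=[-7,40,-13] → ·
    (6,5)@(13, 11): e=[11,0,9] → █  [on edge]
    (7,5)@(15, 11): e=[-9,40,-11] → ·
    (5,6)@(11, 13): e=[9,0,11] → █  [on edge]
    (6,6)@(13, 13): e=[-11,40,-9] → ·
    (4,7)@(9, 15): e=[7,0,13] → █  [on edge]
    (3,8)@(7, 17): e=[5,0,15] → █  [on edge]
    (2,9)@(5, 19): e=[3,0,17] → █  [on edge]
    (1,10)@(3, 21): e=[1,0,19] → █  [on edge]
    (0,11)@(1, 23): e=[-1,0,21] → ·  [on edge]
  covered (10 px):
    · · · · · · · · · · ·
    · · · · · · · · · · █
    · · · · · · · · · █ ·
    · · · · · · · · █ · ·
    · · · · · · · █ · · ·
    · · · · · · █ · · · ·
    · · · · · █ · · · · ·
    · · · · █ · · · · · ·
    · · · █ · · · · · · ·
    · · █ · · · · · · · ·
    · █ · · · · · · · · ·
    · · · · · · · · · · ·
T2:
  2·area = 41  (B↔C swapped to make it positive)
  edge (4, 5)→(5, 22): d=(1,17) right/bottom  bias=-1
  edge (5, 22)→(2, 12): d=(-3,-10) top-left  bias=+0
  edge (2, 12)→(4, 5): d=(2,-7) top-left  bias=+0
    (1,4)@(3, 9): e=[21,19,1] → █
    (2,4)@(5, 9): e=[-13,39,15] → ·
    (1,5)@(3, 11): e=[23,13,5] → █
    (2,5)@(5, 11): e=[-11,33,19] → ·
    (1,6)@(3, 13): e=[25,7,9] → █
    (2,6)@(5, 13): e=[-9,27,23] → ·
    (1,7)@(3, 15): e=[27,1,13] → █
    (2,7)@(5, 15): e=[-7,21,27] → ·
    (1,8)@(3, 17): e=[29,-5,17] → ·
  covered (4 px):
    · · · · · · · · · · ·
    · · · · · · · · · · ·
    · · · · · · · · · · ·
    · · · · · · · · · · ·
    · █ · · · · · · · · ·
    · █ · · · · · · · · ·
    · █ · · · · · · · · ·
    · █ · · · · · · · · ·
    · · · · · · · · · · ·
    · · · · · · · · · · ·
    · · · · · · · · · · ·
    · · · · · · · · · · ·
T3:
  2·area = 72  (B↔C swapped to make it positive)
  edge (4, 16)→(0, 8): d=(-4,-8) top-left  bias=+0
  edge (0, 8)→(6, 2): d=(6,-6) top-left  bias=+0
  edge (6, 2)→(4, 16): d=(-2,14) right/bottom  bias=-1
    (3,0)@(7, 1): e=[84,0,-12] → ·  [on edge]
    (2,1)@(5, 3): e=[60,0,12] → █  [on edge]
    (3,1)@(7, 3): e=[76,12,-16] → ·
    (1,2)@(3, 5): e=[36,0,36] → █  [on edge]
    (3,2)@(7, 5): e=[68,24,-20] → ·
    (0,3)@(1, 7): e=[12,0,60] → █  [on edge]
    (3,3)@(7, 7): e=[60,36,-24] → ·
    (0,4)@(1, 9): e=[4,12,56] → █
    (2,4)@(5, 9): e=[36,36,0] → ·  [on edge]
    (0,5)@(1, 11): e=[-4,24,52] → ·
    (1,5)@(3, 11): e=[12,36,24] → █
    (2,5)@(5, 11): e=[28,48,-4] → ·
    (1,11)@(3, 23): e=[-36,108,0] → ·  [on edge]
  covered (10 px):
    · · · · · · · · · · ·
    · · █ · · · · · · · ·
    · █ █ · · · · · · · ·
    █ █ █ · · · · · · · ·
    █ █ · · · · · · · · ·
    · █ · · · · · · · · ·
    · █ · · · · · · · · ·
    · · · · · · · · · · ·
    · · · · · · · · · · ·
    · · · · · · · · · · ·
    · · · · · · · · · · ·
    · · · · · · · · · · ·
T4:
  2·area = 50
  edge (18, 24)→(8, 14): d=(-10,-10) top-left  bias=+0
  edge (8, 14)→(20, 21): d=(12,7) right/bottom  bias=-1
  edge (20, 21)→(18, 24): d=(-2,3) right/bottom  bias=-1
    (0,3)@(1, 7): e=[0,-35,85] → ·  [on edge]
    (1,4)@(3, 9): e=[0,-25,75] → ·  [on edge]
    (2,5)@(5, 11): e=[0,-15,65] → ·  [on edge]
    (3,6)@(7, 13): e=[0,-5,55] → ·  [on edge]
    (4,7)@(9, 15): e=[0,5,45] → █  [on edge]
    (5,7)@(11, 15): e=[20,-9,39] → ·
    (4,8)@(9, 17): e=[-20,29,41] → ·
    (5,8)@(11, 17): e=[0,15,35] → █  [on edge]
    (6,8)@(13, 17): e=[20,1,29] → █
    (7,8)@(15, 17): e=[40,-13,23] → ·
    (5,9)@(11, 19): e=[-20,39,31] → ·
    (6,9)@(13, 19): e=[0,25,25] → █  [on edge]
    (7,10)@(15, 21): e=[0,35,15] → █  [on edge]
    (8,11)@(17, 23): e=[0,45,5] → █  [on edge]
  covered (9 px):
    · · · · · · · · · · ·
    · · · · · · · · · · ·
    · · · · · · · · · · ·
    · · · · · · · · · · ·
    · · · · · · · · · · ·
    · · · · · · · · · · ·
    · · · · · · · · · · ·
    · · · · █ · · · · · ·
    · · · · · █ █ · · · ·
    · · · · · · █ █ · · ·
    · · · · · · · █ █ █ ·
    · · · · · · · · █ · ·

Answer: 47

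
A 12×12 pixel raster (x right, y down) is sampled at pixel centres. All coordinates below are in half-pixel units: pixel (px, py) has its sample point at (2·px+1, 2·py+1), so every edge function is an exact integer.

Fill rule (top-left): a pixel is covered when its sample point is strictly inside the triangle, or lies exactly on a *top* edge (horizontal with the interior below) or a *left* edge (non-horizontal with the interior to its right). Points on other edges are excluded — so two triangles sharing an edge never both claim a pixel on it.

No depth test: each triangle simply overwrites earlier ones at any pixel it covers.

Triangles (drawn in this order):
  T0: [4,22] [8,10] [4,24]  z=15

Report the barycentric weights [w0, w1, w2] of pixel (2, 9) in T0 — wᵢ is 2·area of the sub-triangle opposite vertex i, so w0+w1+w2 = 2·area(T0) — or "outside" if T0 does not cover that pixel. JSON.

T0:
  2·area = 8
  edge (4, 22)→(8, 10): d=(4,-12) top-left  bias=+0
  edge (8, 10)→(4, 24): d=(-4,14) right/bottom  bias=-1
  edge (4, 24)→(4, 22): d=(0,-2) top-left  bias=+0
    (5,0)@(11, 1): e=[0,-6,14] → .  [on edge]
    (4,3)@(9, 7): e=[0,-2,10] → .  [on edge]
    (3,6)@(7, 13): e=[0,2,6] → X  [on edge]
    (4,6)@(9, 13): e=[24,-26,10] → .
    (3,7)@(7, 15): e=[8,-6,6] → .
    (2,9)@(5, 19): e=[0,6,2] → X  [on edge]
    (3,9)@(7, 19): e=[24,-22,6] → .
    (2,10)@(5, 21): e=[8,-2,2] → .
  covered (2 px):
    . . . . . . . . . . . .
    . . . . . . . . . . . .
    . . . . . . . . . . . .
    . . . . . . . . . . . .
    . . . . . . . . . . . .
    . . . . . . . . . . . .
    . . . X . . . . . . . .
    . . . . . . . . . . . .
    . . . . . . . . . . . .
    . . X . . . . . . . . .
    . . . . . . . . . . . .
    . . . . . . . . . . . .

Answer: [6,2,0]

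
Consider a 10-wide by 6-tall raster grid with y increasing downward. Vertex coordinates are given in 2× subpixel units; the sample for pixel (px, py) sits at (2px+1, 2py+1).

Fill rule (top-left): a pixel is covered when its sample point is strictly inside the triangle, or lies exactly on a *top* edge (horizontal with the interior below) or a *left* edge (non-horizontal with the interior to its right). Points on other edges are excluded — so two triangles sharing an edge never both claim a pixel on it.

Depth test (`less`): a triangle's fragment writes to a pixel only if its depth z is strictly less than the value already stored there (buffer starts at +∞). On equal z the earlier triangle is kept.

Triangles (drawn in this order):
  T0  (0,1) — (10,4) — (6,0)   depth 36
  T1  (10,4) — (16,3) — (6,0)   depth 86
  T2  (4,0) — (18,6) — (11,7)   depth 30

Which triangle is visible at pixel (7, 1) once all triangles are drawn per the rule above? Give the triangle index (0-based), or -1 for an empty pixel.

T0:
  2·area = 28  (B↔C swapped to make it positive)
  edge (0, 1)→(6, 0): d=(6,-1) top-left  bias=+0
  edge (6, 0)→(10, 4): d=(4,4) right/bottom  bias=-1
  edge (10, 4)→(0, 1): d=(-10,-3) top-left  bias=+0
    (0,0)@(1, 1): e=[1,24,3] → █
    (1,0)@(3, 1): e=[3,16,9] → █
    (2,0)@(5, 1): e=[5,8,15] → █
    (3,0)@(7, 1): e=[7,0,21] → ·  [on edge]
    (0,1)@(1, 3): e=[13,32,-17] → ·
    (1,1)@(3, 3): e=[15,24,-11] → ·
    (2,1)@(5, 3): e=[17,16,-5] → ·
    (3,1)@(7, 3): e=[19,8,1] → █
    (4,1)@(9, 3): e=[21,0,7] → ·  [on edge]
    (3,2)@(7, 5): e=[31,16,-19] → ·
    (5,2)@(11, 5): e=[35,0,-7] → ·  [on edge]
    (6,3)@(13, 7): e=[49,0,-21] → ·  [on edge]
    (7,4)@(15, 9): e=[63,0,-35] → ·  [on edge]
    (8,5)@(17, 11): e=[77,0,-49] → ·  [on edge]
  covered (4 px):
    █ █ █ · · · · · · ·
    · · · █ · · · · · ·
    · · · · · · · · · ·
    · · · · · · · · · ·
    · · · · · · · · · ·
    · · · · · · · · · ·
T1:
  2·area = 28  (B↔C swapped to make it positive)
  edge (10, 4)→(6, 0): d=(-4,-4) top-left  bias=+0
  edge (6, 0)→(16, 3): d=(10,3) right/bottom  bias=-1
  edge (16, 3)→(10, 4): d=(-6,1) right/bottom  bias=-1
    (3,0)@(7, 1): e=[0,7,21] → █  [on edge]
    (4,0)@(9, 1): e=[8,1,19] → █
    (5,0)@(11, 1): e=[16,-5,17] → ·
    (3,1)@(7, 3): e=[-8,27,9] → ·
    (4,1)@(9, 3): e=[0,21,7] → █  [on edge]
    (5,1)@(11, 3): e=[8,15,5] → █
    (6,1)@(13, 3): e=[16,9,3] → █
    (7,1)@(15, 3): e=[24,3,1] → █
    (8,1)@(17, 3): e=[32,-3,-1] → ·
    (4,2)@(9, 5): e=[-8,41,-5] → ·
    (5,2)@(11, 5): e=[0,35,-7] → ·  [on edge]
    (6,2)@(13, 5): e=[8,29,-9] → ·
    (6,3)@(13, 7): e=[0,49,-21] → ·  [on edge]
    (7,4)@(15, 9): e=[0,63,-35] → ·  [on edge]
    (8,5)@(17, 11): e=[0,77,-49] → ·  [on edge]
  covered (6 px):
    · · · █ █ · · · · ·
    · · · · █ █ █ █ · ·
    · · · · · · · · · ·
    · · · · · · · · · ·
    · · · · · · · · · ·
    · · · · · · · · · ·
T2:
  2·area = 56
  edge (4, 0)→(18, 6): d=(14,6) right/bottom  bias=-1
  edge (18, 6)→(11, 7): d=(-7,1) right/bottom  bias=-1
  edge (11, 7)→(4, 0): d=(-7,-7) top-left  bias=+0
    (2,0)@(5, 1): e=[8,48,0] → █  [on edge]
    (3,0)@(7, 1): e=[-4,46,14] → ·
    (2,1)@(5, 3): e=[36,34,-14] → ·
    (3,1)@(7, 3): e=[24,32,0] → █  [on edge]
    (4,1)@(9, 3): e=[12,30,14] → █
    (5,1)@(11, 3): e=[0,28,28] → ·  [on edge]
    (3,2)@(7, 5): e=[52,18,-14] → ·
    (4,2)@(9, 5): e=[40,16,0] → █  [on edge]
    (5,2)@(11, 5): e=[28,14,14] → █
    (6,2)@(13, 5): e=[16,12,28] → █
    (7,2)@(15, 5): e=[4,10,42] → █
    (8,2)@(17, 5): e=[-8,8,56] → ·
    (5,3)@(11, 7): e=[56,0,0] → ·  [on edge]
    (6,4)@(13, 9): e=[72,-16,0] → ·  [on edge]
    (7,5)@(15, 11): e=[88,-32,0] → ·  [on edge]
  covered (7 px):
    · · █ · · · · · · ·
    · · · █ █ · · · · ·
    · · · · █ █ █ █ · ·
    · · · · · · · · · ·
    · · · · · · · · · ·
    · · · · · · · · · ·

Z-buffer (winner per pixel, '.' = empty):
  0 0 2 1 1 . . . . .
  . . . 2 2 1 1 1 . .
  . . . . 2 2 2 2 . .
  . . . . . . . . . .
  . . . . . . . . . .
  . . . . . . . . . .

Result: 1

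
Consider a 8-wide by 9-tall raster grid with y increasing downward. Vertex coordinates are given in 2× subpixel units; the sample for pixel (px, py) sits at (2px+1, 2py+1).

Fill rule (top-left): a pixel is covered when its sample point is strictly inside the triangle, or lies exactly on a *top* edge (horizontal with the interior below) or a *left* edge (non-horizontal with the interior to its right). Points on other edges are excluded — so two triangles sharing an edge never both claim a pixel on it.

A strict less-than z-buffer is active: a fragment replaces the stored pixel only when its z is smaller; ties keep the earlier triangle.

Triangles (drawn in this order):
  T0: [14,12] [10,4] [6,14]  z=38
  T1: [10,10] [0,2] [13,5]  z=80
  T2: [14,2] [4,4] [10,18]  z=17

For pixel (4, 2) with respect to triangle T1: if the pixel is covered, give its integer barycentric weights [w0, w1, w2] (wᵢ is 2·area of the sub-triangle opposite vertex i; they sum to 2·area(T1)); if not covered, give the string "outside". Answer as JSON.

T0:
  2·area = 72  (B↔C swapped to make it positive)
  edge (14, 12)→(6, 14): d=(-8,2) right/bottom  bias=-1
  edge (6, 14)→(10, 4): d=(4,-10) top-left  bias=+0
  edge (10, 4)→(14, 12): d=(4,8) right/bottom  bias=-1
    (4,3)@(9, 7): e=[50,2,20] → X
    (5,3)@(11, 7): e=[46,22,4] → X
    (6,3)@(13, 7): e=[42,42,-12] → .
    (4,4)@(9, 9): e=[34,10,28] → X
    (6,4)@(13, 9): e=[26,50,-4] → .
    (4,5)@(9, 11): e=[18,18,36] → X
    (6,5)@(13, 11): e=[10,58,4] → X
    (7,5)@(15, 11): e=[6,78,-12] → .
    (3,6)@(7, 13): e=[6,6,60] → X
    (5,6)@(11, 13): e=[-2,46,28] → .
    (6,6)@(13, 13): e=[-6,66,12] → .
    (3,7)@(7, 15): e=[-10,14,68] → .
  covered (9 px):
    . . . . . . . .
    . . . . . . . .
    . . . . . . . .
    . . . . X X . .
    . . . . X X . .
    . . . . X X X .
    . . . X X . . .
    . . . . . . . .
    . . . . . . . .
T1:
  2·area = 74
  edge (10, 10)→(0, 2): d=(-10,-8) top-left  bias=+0
  edge (0, 2)→(13, 5): d=(13,3) right/bottom  bias=-1
  edge (13, 5)→(10, 10): d=(-3,5) right/bottom  bias=-1
    (1,1)@(3, 3): e=[14,4,56] → X
    (2,1)@(5, 3): e=[30,-2,46] → .
    (1,2)@(3, 5): e=[-6,30,50] → .
    (2,2)@(5, 5): e=[10,24,40] → X
    (3,2)@(7, 5): e=[26,18,30] → X
    (4,2)@(9, 5): e=[42,12,20] → X
    (5,2)@(11, 5): e=[58,6,10] → X
    (6,2)@(13, 5): e=[74,0,0] → .  [on edge]
    (2,3)@(5, 7): e=[-10,50,34] → .
    (3,3)@(7, 7): e=[6,44,24] → X
    (6,3)@(13, 7): e=[54,26,-6] → .
    (3,4)@(7, 9): e=[-14,70,18] → .
    (3,7)@(7, 15): e=[-74,148,0] → .  [on edge]
  covered (9 px):
    . . . . . . . .
    . X . . . . . .
    . . X X X X . .
    . . . X X X . .
    . . . . X . . .
    . . . . . . . .
    . . . . . . . .
    . . . . . . . .
    . . . . . . . .
T2:
  2·area = 152  (B↔C swapped to make it positive)
  edge (14, 2)→(10, 18): d=(-4,16) right/bottom  bias=-1
  edge (10, 18)→(4, 4): d=(-6,-14) top-left  bias=+0
  edge (4, 4)→(14, 2): d=(10,-2) top-left  bias=+0
    (4,1)@(9, 3): e=[76,76,0] → X  [on edge]
    (5,1)@(11, 3): e=[44,104,4] → X
    (6,1)@(13, 3): e=[12,132,8] → X
    (7,1)@(15, 3): e=[-20,160,12] → .
    (2,2)@(5, 5): e=[132,8,12] → X
    (3,2)@(7, 5): e=[100,36,16] → X
    (7,2)@(15, 5): e=[-28,148,32] → .
    (2,3)@(5, 7): e=[124,-4,32] → .
    (3,3)@(7, 7): e=[92,24,36] → X
    (6,3)@(13, 7): e=[-4,108,48] → .
    (3,4)@(7, 9): e=[84,12,56] → X
    (6,4)@(13, 9): e=[-12,96,68] → .
    (3,5)@(7, 11): e=[76,0,76] → X  [on edge]
  covered (20 px):
    . . . . . . . .
    . . . . X X X .
    . . X X X X X .
    . . . X X X . .
    . . . X X X . .
    . . . X X X . .
    . . . . X X . .
    . . . . X . . .
    . . . . . . . .

Final: [12,20,42]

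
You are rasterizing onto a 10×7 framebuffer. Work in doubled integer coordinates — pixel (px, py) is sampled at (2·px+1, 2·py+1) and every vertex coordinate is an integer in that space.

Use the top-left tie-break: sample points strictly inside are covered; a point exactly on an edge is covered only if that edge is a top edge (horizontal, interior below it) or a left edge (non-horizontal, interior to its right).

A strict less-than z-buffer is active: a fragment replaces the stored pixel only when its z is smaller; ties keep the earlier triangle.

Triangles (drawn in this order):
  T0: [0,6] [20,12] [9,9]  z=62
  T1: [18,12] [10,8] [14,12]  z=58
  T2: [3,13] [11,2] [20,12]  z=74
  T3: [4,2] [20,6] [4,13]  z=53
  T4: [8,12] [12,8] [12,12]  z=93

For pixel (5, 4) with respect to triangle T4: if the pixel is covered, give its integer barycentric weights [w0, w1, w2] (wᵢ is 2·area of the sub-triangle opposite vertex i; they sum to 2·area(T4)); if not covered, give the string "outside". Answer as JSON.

T0:
  2·area = 6
  edge (0, 6)→(20, 12): d=(20,6) right/bottom  bias=-1
  edge (20, 12)→(9, 9): d=(-11,-3) top-left  bias=+0
  edge (9, 9)→(0, 6): d=(-9,-3) top-left  bias=+0
    (1,3)@(3, 7): e=[2,4,0] → #  [on edge]
    (2,3)@(5, 7): e=[-10,10,6] → ·
    (1,4)@(3, 9): e=[42,-18,-18] → ·
    (4,4)@(9, 9): e=[6,0,0] → #  [on edge]
    (5,4)@(11, 9): e=[-6,6,6] → ·
    (4,5)@(9, 11): e=[46,-22,-18] → ·
    (7,5)@(15, 11): e=[10,-4,0] → ·  [on edge]
  covered (2 px):
    · · · · · · · · · ·
    · · · · · · · · · ·
    · · · · · · · · · ·
    · # · · · · · · · ·
    · · · · # · · · · ·
    · · · · · · · · · ·
    · · · · · · · · · ·
T1:
  2·area = 16  (B↔C swapped to make it positive)
  edge (18, 12)→(14, 12): d=(-4,0) right/bottom  bias=-1
  edge (14, 12)→(10, 8): d=(-4,-4) top-left  bias=+0
  edge (10, 8)→(18, 12): d=(8,4) right/bottom  bias=-1
    (1,0)@(3, 1): e=[44,0,-28] → ·  [on edge]
    (2,1)@(5, 3): e=[36,0,-20] → ·  [on edge]
    (3,2)@(7, 5): e=[28,0,-12] → ·  [on edge]
    (4,3)@(9, 7): e=[20,0,-4] → ·  [on edge]
    (5,4)@(11, 9): e=[12,0,4] → #  [on edge]
    (6,4)@(13, 9): e=[12,8,-4] → ·
    (5,5)@(11, 11): e=[4,-8,20] → ·
    (6,5)@(13, 11): e=[4,0,12] → #  [on edge]
    (7,5)@(15, 11): e=[4,8,4] → #
    (8,5)@(17, 11): e=[4,16,-4] → ·
    (6,6)@(13, 13): e=[-4,-8,28] → ·
    (7,6)@(15, 13): e=[-4,0,20] → ·  [on edge]
  covered (3 px):
    · · · · · · · · · ·
    · · · · · · · · · ·
    · · · · · · · · · ·
    · · · · · · · · · ·
    · · · · · # · · · ·
    · · · · · · # # · ·
    · · · · · · · · · ·
T2:
  2·area = 179
  edge (3, 13)→(11, 2): d=(8,-11) top-left  bias=+0
  edge (11, 2)→(20, 12): d=(9,10) right/bottom  bias=-1
  edge (20, 12)→(3, 13): d=(-17,1) right/bottom  bias=-1
    (5,1)@(11, 3): e=[8,9,162] → #
    (6,1)@(13, 3): e=[30,-11,160] → ·
    (4,2)@(9, 5): e=[2,47,130] → #
    (6,2)@(13, 5): e=[46,7,126] → #
    (7,2)@(15, 5): e=[68,-13,124] → ·
    (4,3)@(9, 7): e=[18,65,96] → #
    (7,3)@(15, 7): e=[84,5,90] → #
    (8,3)@(17, 7): e=[106,-15,88] → ·
    (3,4)@(7, 9): e=[12,103,64] → #
    (8,4)@(17, 9): e=[122,3,54] → #
    (9,4)@(19, 9): e=[144,-17,52] → ·
    (2,5)@(5, 11): e=[6,141,32] → #
    (1,6)@(3, 13): e=[0,179,0] → ·  [on edge]
  covered (22 px):
    · · · · · · · · · ·
    · · · · · # · · · ·
    · · · · # # # · · ·
    · · · · # # # # · ·
    · · · # # # # # # ·
    · · # # # # # # # #
    · · · · · · · · · ·
T3:
  2·area = 176
  edge (4, 2)→(20, 6): d=(16,4) right/bottom  bias=-1
  edge (20, 6)→(4, 13): d=(-16,7) right/bottom  bias=-1
  edge (4, 13)→(4, 2): d=(0,-11) top-left  bias=+0
    (2,1)@(5, 3): e=[12,153,11] → #
    (3,1)@(7, 3): e=[4,139,33] → #
    (4,1)@(9, 3): e=[-4,125,55] → ·
    (2,2)@(5, 5): e=[44,121,11] → #
    (4,2)@(9, 5): e=[28,93,55] → #
    (5,2)@(11, 5): e=[20,79,77] → #
    (6,2)@(13, 5): e=[12,65,99] → #
    (7,2)@(15, 5): e=[4,51,121] → #
    (8,2)@(17, 5): e=[-4,37,143] → ·
    (2,3)@(5, 7): e=[76,89,11] → #
    (8,3)@(17, 7): e=[28,5,143] → #
    (9,3)@(19, 7): e=[20,-9,165] → ·
  covered (22 px):
    · · · · · · · · · ·
    · · # # · · · · · ·
    · · # # # # # # · ·
    · · # # # # # # # ·
    · · # # # # # · · ·
    · · # # · · · · · ·
    · · · · · · · · · ·
T4:
  2·area = 16
  edge (8, 12)→(12, 8): d=(4,-4) top-left  bias=+0
  edge (12, 8)→(12, 12): d=(0,4) right/bottom  bias=-1
  edge (12, 12)→(8, 12): d=(-4,0) right/bottom  bias=-1
    (9,0)@(19, 1): e=[0,-28,44] → ·  [on edge]
    (8,1)@(17, 3): e=[0,-20,36] → ·  [on edge]
    (7,2)@(15, 5): e=[0,-12,28] → ·  [on edge]
    (6,3)@(13, 7): e=[0,-4,20] → ·  [on edge]
    (5,4)@(11, 9): e=[0,4,12] → #  [on edge]
    (6,4)@(13, 9): e=[8,-4,12] → ·
    (4,5)@(9, 11): e=[0,12,4] → #  [on edge]
    (6,5)@(13, 11): e=[16,-4,4] → ·
    (3,6)@(7, 13): e=[0,20,-4] → ·  [on edge]
    (4,6)@(9, 13): e=[8,12,-4] → ·
    (5,6)@(11, 13): e=[16,4,-4] → ·
  covered (3 px):
    · · · · · · · · · ·
    · · · · · · · · · ·
    · · · · · · · · · ·
    · · · · · · · · · ·
    · · · · · # · · · ·
    · · · · # # · · · ·
    · · · · · · · · · ·

Final: [4,12,0]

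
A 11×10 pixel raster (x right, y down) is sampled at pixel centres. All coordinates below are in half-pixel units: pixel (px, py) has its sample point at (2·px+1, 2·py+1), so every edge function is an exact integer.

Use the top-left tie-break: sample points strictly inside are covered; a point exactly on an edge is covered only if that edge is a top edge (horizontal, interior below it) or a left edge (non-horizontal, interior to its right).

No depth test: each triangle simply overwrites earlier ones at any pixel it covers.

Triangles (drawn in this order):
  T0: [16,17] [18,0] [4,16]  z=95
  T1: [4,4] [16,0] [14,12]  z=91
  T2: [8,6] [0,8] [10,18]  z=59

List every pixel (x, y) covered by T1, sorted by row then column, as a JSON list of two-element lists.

T0:
  2·area = 206  (B↔C swapped to make it positive)
  edge (16, 17)→(4, 16): d=(-12,-1) top-left  bias=+0
  edge (4, 16)→(18, 0): d=(14,-16) top-left  bias=+0
  edge (18, 0)→(16, 17): d=(-2,17) right/bottom  bias=-1
    (8,1)@(17, 3): e=[169,26,11] → █
    (9,1)@(19, 3): e=[171,58,-23] → ·
    (7,2)@(15, 5): e=[143,22,41] → █
    (9,2)@(19, 5): e=[147,86,-27] → ·
    (6,3)@(13, 7): e=[117,18,71] → █
    (9,3)@(19, 7): e=[123,114,-31] → ·
    (5,4)@(11, 9): e=[91,14,101] → █
    (8,4)@(17, 9): e=[97,110,-1] → ·
    (4,5)@(9, 11): e=[65,10,131] → █
    (8,5)@(17, 11): e=[73,138,-5] → ·
    (3,6)@(7, 13): e=[39,6,161] → █
    (8,6)@(17, 13): e=[49,166,-9] → ·
  covered (24 px):
    · · · · · · · · · · ·
    · · · · · · · · █ · ·
    · · · · · · · █ █ · ·
    · · · · · · █ █ █ · ·
    · · · · · █ █ █ · · ·
    · · · · █ █ █ █ · · ·
    · · · █ █ █ █ █ · · ·
    · · █ █ █ █ █ █ · · ·
    · · · · · · · · · · ·
    · · · · · · · · · · ·
T1:
  2·area = 136
  edge (4, 4)→(16, 0): d=(12,-4) top-left  bias=+0
  edge (16, 0)→(14, 12): d=(-2,12) right/bottom  bias=-1
  edge (14, 12)→(4, 4): d=(-10,-8) top-left  bias=+0
    (6,0)@(13, 1): e=[0,34,102] → █  [on edge]
    (7,0)@(15, 1): e=[8,10,118] → █
    (8,0)@(17, 1): e=[16,-14,134] → ·
    (3,1)@(7, 3): e=[0,102,34] → █  [on edge]
    (4,1)@(9, 3): e=[8,78,50] → █
    (5,1)@(11, 3): e=[16,54,66] → █
    (8,1)@(17, 3): e=[40,-18,114] → ·
    (0,2)@(1, 5): e=[0,170,-34] → ·  [on edge]
    (3,2)@(7, 5): e=[24,98,14] → █
    (8,2)@(17, 5): e=[64,-22,94] → ·
    (3,3)@(7, 7): e=[48,94,-6] → ·
    (4,3)@(9, 7): e=[56,70,10] → █
  covered (18 px):
    · · · · · · █ █ · · ·
    · · · █ █ █ █ █ · · ·
    · · · █ █ █ █ █ · · ·
    · · · · █ █ █ · · · ·
    · · · · · █ █ · · · ·
    · · · · · · █ · · · ·
    · · · · · · · · · · ·
    · · · · · · · · · · ·
    · · · · · · · · · · ·
    · · · · · · · · · · ·
T2:
  2·area = 100  (B↔C swapped to make it positive)
  edge (8, 6)→(10, 18): d=(2,12) right/bottom  bias=-1
  edge (10, 18)→(0, 8): d=(-10,-10) top-left  bias=+0
  edge (0, 8)→(8, 6): d=(8,-2) top-left  bias=+0
    (2,3)@(5, 7): e=[38,60,2] → █
    (3,3)@(7, 7): e=[14,80,6] → █
    (4,3)@(9, 7): e=[-10,100,10] → ·
    (0,4)@(1, 9): e=[90,0,10] → █  [on edge]
    (1,4)@(3, 9): e=[66,20,14] → █
    (4,4)@(9, 9): e=[-6,80,26] → ·
    (0,5)@(1, 11): e=[94,-20,26] → ·
    (1,5)@(3, 11): e=[70,0,30] → █  [on edge]
    (4,5)@(9, 11): e=[-2,60,42] → ·
    (1,6)@(3, 13): e=[74,-20,46] → ·
    (2,6)@(5, 13): e=[50,0,50] → █  [on edge]
    (4,6)@(9, 13): e=[2,40,58] → █
    (3,7)@(7, 15): e=[30,0,70] → █  [on edge]
    (4,8)@(9, 17): e=[10,0,90] → █  [on edge]
    (5,9)@(11, 19): e=[-10,0,110] → ·  [on edge]
  covered (15 px):
    · · · · · · · · · · ·
    · · · · · · · · · · ·
    · · · · · · · · · · ·
    · · █ █ · · · · · · ·
    █ █ █ █ · · · · · · ·
    · █ █ █ · · · · · · ·
    · · █ █ █ · · · · · ·
    · · · █ █ · · · · · ·
    · · · · █ · · · · · ·
    · · · · · · · · · · ·

Answer: [[6,0],[7,0],[3,1],[4,1],[5,1],[6,1],[7,1],[3,2],[4,2],[5,2],[6,2],[7,2],[4,3],[5,3],[6,3],[5,4],[6,4],[6,5]]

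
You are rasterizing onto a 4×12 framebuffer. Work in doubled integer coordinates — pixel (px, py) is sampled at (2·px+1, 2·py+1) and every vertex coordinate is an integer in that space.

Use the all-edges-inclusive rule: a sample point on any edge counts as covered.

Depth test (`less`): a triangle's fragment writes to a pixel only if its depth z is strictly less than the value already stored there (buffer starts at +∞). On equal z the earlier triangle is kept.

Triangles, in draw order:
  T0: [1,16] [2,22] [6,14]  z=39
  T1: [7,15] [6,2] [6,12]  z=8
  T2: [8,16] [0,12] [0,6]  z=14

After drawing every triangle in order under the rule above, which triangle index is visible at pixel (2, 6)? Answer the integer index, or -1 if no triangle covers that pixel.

T0:
  2·area = 32  (B↔C swapped to make it positive)
  edge (1, 16)→(6, 14): d=(5,-2) inclusive
  edge (6, 14)→(2, 22): d=(-4,8) inclusive
  edge (2, 22)→(1, 16): d=(-1,-6) inclusive
    (2,7)@(5, 15): e=[3,4,25] → █
    (3,7)@(7, 15): e=[7,-12,37] → ·
    (1,8)@(3, 17): e=[9,12,11] → █
    (2,8)@(5, 17): e=[13,-4,23] → ·
    (1,9)@(3, 19): e=[19,4,9] → █
    (2,9)@(5, 19): e=[23,-12,21] → ·
    (1,10)@(3, 21): e=[29,-4,7] → ·
  covered (3 px):
    · · · ·
    · · · ·
    · · · ·
    · · · ·
    · · · ·
    · · · ·
    · · · ·
    · · █ ·
    · █ · ·
    · █ · ·
    · · · ·
    · · · ·
T1:
  2·area = 10  (B↔C swapped to make it positive)
  edge (7, 15)→(6, 12): d=(-1,-3) inclusive
  edge (6, 12)→(6, 2): d=(0,-10) inclusive
  edge (6, 2)→(7, 15): d=(1,13) inclusive
    (1,1)@(3, 3): e=[0,-30,40] → ·  [on edge]
    (2,4)@(5, 9): e=[0,-10,20] → ·  [on edge]
    (3,7)@(7, 15): e=[0,10,0] → █  [on edge]
    (3,8)@(7, 17): e=[-2,10,2] → ·
  covered (1 px):
    · · · ·
    · · · ·
    · · · ·
    · · · ·
    · · · ·
    · · · ·
    · · · ·
    · · · █
    · · · ·
    · · · ·
    · · · ·
    · · · ·
T2:
  2·area = 48
  edge (8, 16)→(0, 12): d=(-8,-4) inclusive
  edge (0, 12)→(0, 6): d=(0,-6) inclusive
  edge (0, 6)→(8, 16): d=(8,10) inclusive
    (0,4)@(1, 9): e=[28,6,14] → █
    (1,4)@(3, 9): e=[36,18,-6] → ·
    (0,5)@(1, 11): e=[12,6,30] → █
    (1,5)@(3, 11): e=[20,18,10] → █
    (2,5)@(5, 11): e=[28,30,-10] → ·
    (0,6)@(1, 13): e=[-4,6,46] → ·
    (1,6)@(3, 13): e=[4,18,26] → █
    (2,6)@(5, 13): e=[12,30,6] → █
    (3,6)@(7, 13): e=[20,42,-14] → ·
    (1,7)@(3, 15): e=[-12,18,42] → ·
    (2,7)@(5, 15): e=[-4,30,22] → ·
    (3,7)@(7, 15): e=[4,42,2] → █
  covered (6 px):
    · · · ·
    · · · ·
    · · · ·
    · · · ·
    █ · · ·
    █ █ · ·
    · █ █ ·
    · · · █
    · · · ·
    · · · ·
    · · · ·
    · · · ·

Z-buffer (winner per pixel, '.' = empty):
  . . . .
  . . . .
  . . . .
  . . . .
  2 . . .
  2 2 . .
  . 2 2 .
  . . 0 1
  . 0 . .
  . 0 . .
  . . . .
  . . . .

Answer: 2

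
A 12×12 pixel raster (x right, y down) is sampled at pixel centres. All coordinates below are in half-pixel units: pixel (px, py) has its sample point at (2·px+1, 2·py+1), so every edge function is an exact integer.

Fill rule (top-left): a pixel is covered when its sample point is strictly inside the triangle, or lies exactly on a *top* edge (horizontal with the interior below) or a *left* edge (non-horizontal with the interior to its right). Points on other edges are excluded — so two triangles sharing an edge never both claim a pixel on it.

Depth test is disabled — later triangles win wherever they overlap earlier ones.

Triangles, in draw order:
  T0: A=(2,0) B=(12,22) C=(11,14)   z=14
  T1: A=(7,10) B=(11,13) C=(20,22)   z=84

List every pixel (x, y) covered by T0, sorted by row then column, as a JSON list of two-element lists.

T0:
  2·area = 58  (B↔C swapped to make it positive)
  edge (2, 0)→(11, 14): d=(9,14) right/bottom  bias=-1
  edge (11, 14)→(12, 22): d=(1,8) right/bottom  bias=-1
  edge (12, 22)→(2, 0): d=(-10,-22) top-left  bias=+0
    (2,2)@(5, 5): e=[3,39,16] → █
    (3,2)@(7, 5): e=[-25,23,60] → ·
    (2,3)@(5, 7): e=[21,41,-4] → ·
    (3,4)@(7, 9): e=[11,27,20] → █
    (4,4)@(9, 9): e=[-17,11,64] → ·
    (3,5)@(7, 11): e=[29,29,0] → █  [on edge]
    (4,5)@(9, 11): e=[1,13,44] → █
    (5,5)@(11, 11): e=[-27,-3,88] → ·
    (3,6)@(7, 13): e=[47,31,-20] → ·
    (4,6)@(9, 13): e=[19,15,24] → █
    (5,6)@(11, 13): e=[-9,-1,68] → ·
    (4,7)@(9, 15): e=[37,17,4] → █
  covered (9 px):
    · · · · · · · · · · · ·
    · · · · · · · · · · · ·
    · · █ · · · · · · · · ·
    · · · · · · · · · · · ·
    · · · █ · · · · · · · ·
    · · · █ █ · · · · · · ·
    · · · · █ · · · · · · ·
    · · · · █ █ · · · · · ·
    · · · · · █ · · · · · ·
    · · · · · █ · · · · · ·
    · · · · · · · · · · · ·
    · · · · · · · · · · · ·
T1:
  2·area = 9
  edge (7, 10)→(11, 13): d=(4,3) right/bottom  bias=-1
  edge (11, 13)→(20, 22): d=(9,9) right/bottom  bias=-1
  edge (20, 22)→(7, 10): d=(-13,-12) top-left  bias=+0
    (0,1)@(1, 3): e=[-10,0,19] → ·  [on edge]
    (1,2)@(3, 5): e=[-8,0,17] → ·  [on edge]
    (1,3)@(3, 7): e=[0,18,-9] → ·  [on edge]
    (2,3)@(5, 7): e=[-6,0,15] → ·  [on edge]
    (3,4)@(7, 9): e=[-4,0,13] → ·  [on edge]
    (4,5)@(9, 11): e=[-2,0,11] → ·  [on edge]
    (5,6)@(11, 13): e=[0,0,9] → ·  [on edge]
    (6,7)@(13, 15): e=[2,0,7] → ·  [on edge]
    (7,8)@(15, 17): e=[4,0,5] → ·  [on edge]
    (8,9)@(17, 19): e=[6,0,3] → ·  [on edge]
    (9,9)@(19, 19): e=[0,-18,27] → ·  [on edge]
    (9,10)@(19, 21): e=[8,0,1] → ·  [on edge]
    (10,11)@(21, 23): e=[10,0,-1] → ·  [on edge]
  covered (0 px):
    · · · · · · · · · · · ·
    · · · · · · · · · · · ·
    · · · · · · · · · · · ·
    · · · · · · · · · · · ·
    · · · · · · · · · · · ·
    · · · · · · · · · · · ·
    · · · · · · · · · · · ·
    · · · · · · · · · · · ·
    · · · · · · · · · · · ·
    · · · · · · · · · · · ·
    · · · · · · · · · · · ·
    · · · · · · · · · · · ·

Answer: [[2,2],[3,4],[3,5],[4,5],[4,6],[4,7],[5,7],[5,8],[5,9]]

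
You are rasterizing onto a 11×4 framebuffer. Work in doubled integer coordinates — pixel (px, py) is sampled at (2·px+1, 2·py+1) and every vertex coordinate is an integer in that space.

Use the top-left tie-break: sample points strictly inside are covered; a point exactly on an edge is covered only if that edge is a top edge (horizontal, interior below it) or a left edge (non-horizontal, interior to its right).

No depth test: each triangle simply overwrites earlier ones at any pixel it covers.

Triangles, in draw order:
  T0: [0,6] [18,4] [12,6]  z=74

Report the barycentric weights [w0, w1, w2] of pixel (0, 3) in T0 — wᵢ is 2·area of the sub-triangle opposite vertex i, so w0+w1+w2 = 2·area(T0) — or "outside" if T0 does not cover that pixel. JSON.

T0:
  2·area = 24
  edge (0, 6)→(18, 4): d=(18,-2) top-left  bias=+0
  edge (18, 4)→(12, 6): d=(-6,2) right/bottom  bias=-1
  edge (12, 6)→(0, 6): d=(-12,0) right/bottom  bias=-1
    (10,1)@(21, 3): e=[-12,0,36] → ·  [on edge]
    (4,2)@(9, 5): e=[0,12,12] → █  [on edge]
    (5,2)@(11, 5): e=[4,8,12] → █
    (6,2)@(13, 5): e=[8,4,12] → █
    (7,2)@(15, 5): e=[12,0,12] → ·  [on edge]
    (4,3)@(9, 7): e=[36,0,-12] → ·  [on edge]
    (5,3)@(11, 7): e=[40,-4,-12] → ·
    (6,3)@(13, 7): e=[44,-8,-12] → ·
  covered (3 px):
    · · · · · · · · · · ·
    · · · · · · · · · · ·
    · · · · █ █ █ · · · ·
    · · · · · · · · · · ·

Answer: "outside"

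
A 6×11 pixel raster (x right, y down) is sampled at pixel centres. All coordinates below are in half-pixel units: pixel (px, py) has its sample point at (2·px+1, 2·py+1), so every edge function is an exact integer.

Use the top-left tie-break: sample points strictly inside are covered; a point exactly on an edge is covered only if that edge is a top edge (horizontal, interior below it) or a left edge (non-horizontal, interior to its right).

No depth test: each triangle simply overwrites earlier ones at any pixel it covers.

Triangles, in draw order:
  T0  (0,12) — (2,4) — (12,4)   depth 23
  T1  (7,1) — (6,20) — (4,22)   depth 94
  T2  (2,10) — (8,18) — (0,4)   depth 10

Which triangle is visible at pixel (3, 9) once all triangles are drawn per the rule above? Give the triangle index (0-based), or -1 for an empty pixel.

T0:
  2·area = 80
  edge (0, 12)→(2, 4): d=(2,-8) top-left  bias=+0
  edge (2, 4)→(12, 4): d=(10,0) top-left  bias=+0
  edge (12, 4)→(0, 12): d=(-12,8) right/bottom  bias=-1
    (1,2)@(3, 5): e=[10,10,60] → #
    (2,2)@(5, 5): e=[26,10,44] → #
    (3,2)@(7, 5): e=[42,10,28] → #
    (4,2)@(9, 5): e=[58,10,12] → #
    (5,2)@(11, 5): e=[74,10,-4] → ·
    (1,3)@(3, 7): e=[14,30,36] → #
    (4,3)@(9, 7): e=[62,30,-12] → ·
    (0,4)@(1, 9): e=[2,50,28] → #
    (2,4)@(5, 9): e=[34,50,-4] → ·
    (3,4)@(7, 9): e=[50,50,-20] → ·
    (0,5)@(1, 11): e=[6,70,4] → #
    (1,5)@(3, 11): e=[22,70,-12] → ·
  covered (10 px):
    · · · · · ·
    · · · · · ·
    · # # # # ·
    · # # # · ·
    # # · · · ·
    # · · · · ·
    · · · · · ·
    · · · · · ·
    · · · · · ·
    · · · · · ·
    · · · · · ·
T1:
  2·area = 36
  edge (7, 1)→(6, 20): d=(-1,19) right/bottom  bias=-1
  edge (6, 20)→(4, 22): d=(-2,2) right/bottom  bias=-1
  edge (4, 22)→(7, 1): d=(3,-21) top-left  bias=+0
    (3,0)@(7, 1): e=[0,36,0] → ·  [on edge]
    (2,7)@(5, 15): e=[24,12,0] → #  [on edge]
    (3,7)@(7, 15): e=[-14,8,42] → ·
    (5,7)@(11, 15): e=[-90,0,126] → ·  [on edge]
    (2,8)@(5, 17): e=[22,8,6] → #
    (3,8)@(7, 17): e=[-16,4,48] → ·
    (4,8)@(9, 17): e=[-54,0,90] → ·  [on edge]
    (2,9)@(5, 19): e=[20,4,12] → #
    (3,9)@(7, 19): e=[-18,0,54] → ·  [on edge]
    (2,10)@(5, 21): e=[18,0,18] → ·  [on edge]
  covered (3 px):
    · · · · · ·
    · · · · · ·
    · · · · · ·
    · · · · · ·
    · · · · · ·
    · · · · · ·
    · · · · · ·
    · · # · · ·
    · · # · · ·
    · · # · · ·
    · · · · · ·
T2:
  2·area = 20  (B↔C swapped to make it positive)
  edge (2, 10)→(0, 4): d=(-2,-6) top-left  bias=+0
  edge (0, 4)→(8, 18): d=(8,14) right/bottom  bias=-1
  edge (8, 18)→(2, 10): d=(-6,-8) top-left  bias=+0
    (0,3)@(1, 7): e=[0,10,10] → #  [on edge]
    (1,3)@(3, 7): e=[12,-18,26] → ·
    (0,4)@(1, 9): e=[-4,26,-2] → ·
    (1,5)@(3, 11): e=[4,14,2] → #
    (2,5)@(5, 11): e=[16,-14,18] → ·
    (1,6)@(3, 13): e=[0,30,-10] → ·  [on edge]
    (2,6)@(5, 13): e=[12,2,6] → #
    (3,6)@(7, 13): e=[24,-26,22] → ·
    (2,7)@(5, 15): e=[8,18,-6] → ·
    (2,9)@(5, 19): e=[0,50,-30] → ·  [on edge]
  covered (3 px):
    · · · · · ·
    · · · · · ·
    · · · · · ·
    # · · · · ·
    · · · · · ·
    · # · · · ·
    · · # · · ·
    · · · · · ·
    · · · · · ·
    · · · · · ·
    · · · · · ·

Z-buffer (winner per pixel, '.' = empty):
  . . . . . .
  . . . . . .
  . 0 0 0 0 .
  2 0 0 0 . .
  0 0 . . . .
  0 2 . . . .
  . . 2 . . .
  . . 1 . . .
  . . 1 . . .
  . . 1 . . .
  . . . . . .

Final: -1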